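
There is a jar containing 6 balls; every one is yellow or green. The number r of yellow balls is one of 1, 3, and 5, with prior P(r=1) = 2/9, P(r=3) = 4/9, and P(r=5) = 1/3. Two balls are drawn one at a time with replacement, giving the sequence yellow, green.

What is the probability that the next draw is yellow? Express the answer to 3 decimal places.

0.527

Under each hypothesis, the probability of the observed sequence is: P(data | r = 1) = (1/6)(5/6) = 5/36; P(data | r = 3) = (3/6)(3/6) = 1/4; P(data | r = 5) = (5/6)(1/6) = 5/36.
The prior-weighted likelihoods are 2/9 · 5/36 = 5/162, 4/9 · 1/4 = 1/9, 1/3 · 5/36 = 5/108; with total 61/324.
Dividing through by the total gives posterior P(r = 1 | data) = 10/61, P(r = 3 | data) = 36/61, P(r = 5 | data) = 15/61.
So P(yellow next | data) = Σ P(yellow next | H) P(H | data) = (1/6)(10/61) + (1/2)(36/61) + (5/6)(15/61) = 193/366.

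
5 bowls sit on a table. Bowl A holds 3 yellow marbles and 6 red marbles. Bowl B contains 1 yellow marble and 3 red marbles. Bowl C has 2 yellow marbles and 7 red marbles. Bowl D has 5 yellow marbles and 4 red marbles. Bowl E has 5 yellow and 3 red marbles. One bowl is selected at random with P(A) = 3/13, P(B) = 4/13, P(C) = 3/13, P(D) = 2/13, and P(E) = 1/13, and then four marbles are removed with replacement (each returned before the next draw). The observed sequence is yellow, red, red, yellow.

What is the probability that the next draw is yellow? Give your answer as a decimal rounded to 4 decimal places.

0.3719

Compute the likelihood of the observed sequence for each case: P(data | bowl A) = (3/9)(6/9)(6/9)(3/9) = 0.049383; P(data | bowl B) = (1/4)(3/4)(3/4)(1/4) = 0.035156; P(data | bowl C) = (2/9)(7/9)(7/9)(2/9) = 0.029873; P(data | bowl D) = (5/9)(4/9)(4/9)(5/9) = 0.060966; P(data | bowl E) = (5/8)(3/8)(3/8)(5/8) = 0.054932.
The prior-weighted likelihoods are 3/13 · 0.049383 = 0.011396, 4/13 · 0.035156 = 0.010817, 3/13 · 0.029873 = 0.0068939, 2/13 · 0.060966 = 0.0093794, 1/13 · 0.054932 = 0.0042255; summing to 0.042712.
Normalising, the posterior is P(bowl A | data) = 0.26681, P(bowl B | data) = 0.25326, P(bowl C | data) = 0.1614, P(bowl D | data) = 0.2196, P(bowl E | data) = 0.09893.
So P(yellow next | data) = Σ P(yellow next | H) P(H | data) = (1/3)(0.26681) + (1/4)(0.25326) + (2/9)(0.1614) + (5/9)(0.2196) + (5/8)(0.09893) = 0.37195.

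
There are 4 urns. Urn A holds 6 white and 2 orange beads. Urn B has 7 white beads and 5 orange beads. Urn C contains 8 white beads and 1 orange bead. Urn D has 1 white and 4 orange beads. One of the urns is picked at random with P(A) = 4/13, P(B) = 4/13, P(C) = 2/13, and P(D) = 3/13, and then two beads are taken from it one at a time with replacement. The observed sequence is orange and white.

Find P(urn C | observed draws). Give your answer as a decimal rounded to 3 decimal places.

0.082

For each hypothesis, P(data | H) works out to: P(data | urn A) = (2/8)(6/8) = 0.1875; P(data | urn B) = (5/12)(7/12) = 0.24306; P(data | urn C) = (1/9)(8/9) = 0.098765; P(data | urn D) = (4/5)(1/5) = 0.16.
Weighting by the prior gives 4/13 · 0.1875 = 0.057692, 4/13 · 0.24306 = 0.074786, 2/13 · 0.098765 = 0.015195, 3/13 · 0.16 = 0.036923; these sum to 0.1846.
So P(urn C | data) = (0.015195) / (0.1846) = 0.082313.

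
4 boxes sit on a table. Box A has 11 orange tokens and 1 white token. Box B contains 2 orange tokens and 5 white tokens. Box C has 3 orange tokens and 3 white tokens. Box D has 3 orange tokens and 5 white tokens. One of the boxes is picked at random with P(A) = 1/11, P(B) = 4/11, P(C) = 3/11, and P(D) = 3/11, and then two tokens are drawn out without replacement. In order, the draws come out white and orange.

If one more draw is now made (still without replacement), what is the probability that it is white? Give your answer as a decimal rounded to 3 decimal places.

Compute the likelihood of the observed sequence for each case: P(data | box A) = (1/12)(11/11) = 0.083333; P(data | box B) = (5/7)(2/6) = 0.2381; P(data | box C) = (3/6)(3/5) = 0.3; P(data | box D) = (5/8)(3/7) = 0.26786.
The prior-weighted likelihoods are 1/11 · 0.083333 = 0.0075758, 4/11 · 0.2381 = 0.08658, 3/11 · 0.3 = 0.081818, 3/11 · 0.26786 = 0.073052; with total 0.24903.
Normalising, the posterior is P(box A | data) = 0.030422, P(box B | data) = 0.34767, P(box C | data) = 0.32855, P(box D | data) = 0.29335.
The predictive probability is P(white next | data) = (0)(0.030422) + (4/5)(0.34767) + (1/2)(0.32855) + (2/3)(0.29335) = 0.63798.

0.638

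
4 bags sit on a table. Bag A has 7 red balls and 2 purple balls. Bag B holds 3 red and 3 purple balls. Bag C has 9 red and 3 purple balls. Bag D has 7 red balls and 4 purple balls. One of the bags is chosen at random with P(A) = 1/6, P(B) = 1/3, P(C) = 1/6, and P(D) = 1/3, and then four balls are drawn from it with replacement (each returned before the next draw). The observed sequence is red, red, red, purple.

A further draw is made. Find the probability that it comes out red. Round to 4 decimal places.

Under each hypothesis, the probability of the observed sequence is: P(data | bag A) = (7/9)(7/9)(7/9)(2/9) = 0.10456; P(data | bag B) = (3/6)(3/6)(3/6)(3/6) = 0.0625; P(data | bag C) = (9/12)(9/12)(9/12)(3/12) = 0.10547; P(data | bag D) = (7/11)(7/11)(7/11)(4/11) = 0.093709.
Multiplying each by its prior: 1/6 · 0.10456 = 0.017426, 1/3 · 0.0625 = 0.020833, 1/6 · 0.10547 = 0.017578, 1/3 · 0.093709 = 0.031236; these sum to 0.087074.
Dividing through by the total gives posterior P(bag A | data) = 0.20013, P(bag B | data) = 0.23926, P(bag C | data) = 0.20188, P(bag D | data) = 0.35873.
The predictive probability is P(red next | data) = (7/9)(0.20013) + (1/2)(0.23926) + (3/4)(0.20188) + (7/11)(0.35873) = 0.65498.

0.6550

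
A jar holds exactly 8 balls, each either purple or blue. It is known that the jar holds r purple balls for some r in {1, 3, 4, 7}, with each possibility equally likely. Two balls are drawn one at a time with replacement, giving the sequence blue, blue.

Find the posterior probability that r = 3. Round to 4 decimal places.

Compute the likelihood of the observed sequence for each case: P(data | r = 1) = (7/8)(7/8) = 49/64; P(data | r = 3) = (5/8)(5/8) = 25/64; P(data | r = 4) = (4/8)(4/8) = 1/4; P(data | r = 7) = (1/8)(1/8) = 1/64.
Weighting by the prior gives 1/4 · 49/64 = 49/256, 1/4 · 25/64 = 25/256, 1/4 · 1/4 = 1/16, 1/4 · 1/64 = 1/256; with total 91/256.
Therefore the posterior P(r = 3 | data) = (25/256) / (91/256) = 25/91.

0.2747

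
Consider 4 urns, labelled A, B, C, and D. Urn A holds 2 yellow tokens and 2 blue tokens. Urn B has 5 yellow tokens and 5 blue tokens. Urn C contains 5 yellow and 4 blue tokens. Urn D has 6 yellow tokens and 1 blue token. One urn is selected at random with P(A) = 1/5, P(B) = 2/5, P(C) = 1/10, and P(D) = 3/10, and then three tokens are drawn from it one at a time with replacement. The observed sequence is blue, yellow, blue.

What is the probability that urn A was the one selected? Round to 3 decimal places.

0.274

For each hypothesis, P(data | H) works out to: P(data | urn A) = (2/4)(2/4)(2/4) = 0.125; P(data | urn B) = (5/10)(5/10)(5/10) = 0.125; P(data | urn C) = (4/9)(5/9)(4/9) = 0.10974; P(data | urn D) = (1/7)(6/7)(1/7) = 0.017493.
Weighting by the prior gives 1/5 · 0.125 = 0.025, 2/5 · 0.125 = 0.05, 1/10 · 0.10974 = 0.010974, 3/10 · 0.017493 = 0.0052478; summing to 0.091222.
So P(urn A | data) = (0.025) / (0.091222) = 0.27406.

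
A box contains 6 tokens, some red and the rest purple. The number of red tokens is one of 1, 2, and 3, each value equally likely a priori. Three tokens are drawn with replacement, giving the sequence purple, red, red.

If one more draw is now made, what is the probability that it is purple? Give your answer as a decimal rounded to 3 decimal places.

Compute the likelihood of the observed sequence for each case: P(data | r = 1) = (5/6)(1/6)(1/6) = 5/216; P(data | r = 2) = (4/6)(2/6)(2/6) = 2/27; P(data | r = 3) = (3/6)(3/6)(3/6) = 1/8.
Weighting by the prior gives 1/3 · 5/216 = 5/648, 1/3 · 2/27 = 2/81, 1/3 · 1/8 = 1/24; summing to 2/27.
Normalising, the posterior is P(r = 1 | data) = 5/48, P(r = 2 | data) = 1/3, P(r = 3 | data) = 9/16.
The predictive probability is P(purple next | data) = (5/6)(5/48) + (2/3)(1/3) + (1/2)(9/16) = 85/144.

0.590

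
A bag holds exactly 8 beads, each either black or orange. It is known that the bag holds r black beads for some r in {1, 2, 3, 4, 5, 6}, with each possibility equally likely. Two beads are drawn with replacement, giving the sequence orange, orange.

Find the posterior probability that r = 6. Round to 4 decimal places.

0.0288

The likelihood of the observed sequence under each hypothesis: P(data | r = 1) = (7/8)(7/8) = 49/64; P(data | r = 2) = (6/8)(6/8) = 9/16; P(data | r = 3) = (5/8)(5/8) = 25/64; P(data | r = 4) = (4/8)(4/8) = 1/4; P(data | r = 5) = (3/8)(3/8) = 9/64; P(data | r = 6) = (2/8)(2/8) = 1/16.
Multiplying each by its prior: 1/6 · 49/64 = 49/384, 1/6 · 9/16 = 3/32, 1/6 · 25/64 = 25/384, 1/6 · 1/4 = 1/24, 1/6 · 9/64 = 3/128, 1/6 · 1/16 = 1/96; these sum to 139/384.
Hence P(r = 6 | data) = (1/96) / (139/384) = 4/139.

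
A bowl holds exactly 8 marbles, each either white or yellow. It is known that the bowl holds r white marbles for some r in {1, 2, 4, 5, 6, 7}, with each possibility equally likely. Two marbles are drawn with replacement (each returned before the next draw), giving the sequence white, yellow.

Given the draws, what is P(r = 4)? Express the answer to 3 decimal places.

Compute the likelihood of the observed sequence for each case: P(data | r = 1) = (1/8)(7/8) = 7/64; P(data | r = 2) = (2/8)(6/8) = 3/16; P(data | r = 4) = (4/8)(4/8) = 1/4; P(data | r = 5) = (5/8)(3/8) = 15/64; P(data | r = 6) = (6/8)(2/8) = 3/16; P(data | r = 7) = (7/8)(1/8) = 7/64.
Weighting by the prior gives 1/6 · 7/64 = 7/384, 1/6 · 3/16 = 1/32, 1/6 · 1/4 = 1/24, 1/6 · 15/64 = 5/128, 1/6 · 3/16 = 1/32, 1/6 · 7/64 = 7/384; these sum to 23/128.
So P(r = 4 | data) = (1/24) / (23/128) = 16/69.

0.232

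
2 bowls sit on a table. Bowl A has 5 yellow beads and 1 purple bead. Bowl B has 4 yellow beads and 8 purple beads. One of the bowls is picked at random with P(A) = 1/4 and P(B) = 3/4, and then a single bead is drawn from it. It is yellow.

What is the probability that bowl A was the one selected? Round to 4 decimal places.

For each hypothesis, P(data | H) works out to: P(data | bowl A) = (5/6) = 5/6; P(data | bowl B) = (4/12) = 1/3.
The prior-weighted likelihoods are 1/4 · 5/6 = 5/24, 3/4 · 1/3 = 1/4; these sum to 11/24.
Therefore the posterior P(bowl A | data) = (5/24) / (11/24) = 5/11.

0.4545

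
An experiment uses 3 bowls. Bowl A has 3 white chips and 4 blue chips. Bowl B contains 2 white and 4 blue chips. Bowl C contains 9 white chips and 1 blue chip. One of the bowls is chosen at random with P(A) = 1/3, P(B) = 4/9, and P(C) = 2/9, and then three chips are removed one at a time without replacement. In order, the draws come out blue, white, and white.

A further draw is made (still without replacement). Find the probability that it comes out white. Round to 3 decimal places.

Compute the likelihood of the observed sequence for each case: P(data | bowl A) = (4/7)(3/6)(2/5) = 4/35; P(data | bowl B) = (4/6)(2/5)(1/4) = 1/15; P(data | bowl C) = (1/10)(9/9)(8/8) = 1/10.
Weighting by the prior gives 1/3 · 4/35 = 4/105, 4/9 · 1/15 = 4/135, 2/9 · 1/10 = 1/45; summing to 17/189.
Dividing through by the total gives posterior P(bowl A | data) = 36/85, P(bowl B | data) = 28/85, P(bowl C | data) = 21/85.
The predictive probability is P(white next | data) = (1/4)(36/85) + (0)(28/85) + (1)(21/85) = 6/17.

0.353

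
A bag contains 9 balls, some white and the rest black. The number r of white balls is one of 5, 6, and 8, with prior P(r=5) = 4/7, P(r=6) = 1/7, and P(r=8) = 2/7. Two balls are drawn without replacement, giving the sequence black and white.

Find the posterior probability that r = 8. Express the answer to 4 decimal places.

Under each hypothesis, the probability of the observed sequence is: P(data | r = 5) = (4/9)(5/8) = 5/18; P(data | r = 6) = (3/9)(6/8) = 1/4; P(data | r = 8) = (1/9)(8/8) = 1/9.
Multiplying each by its prior: 4/7 · 5/18 = 10/63, 1/7 · 1/4 = 1/28, 2/7 · 1/9 = 2/63; with total 19/84.
So P(r = 8 | data) = (2/63) / (19/84) = 8/57.

0.1404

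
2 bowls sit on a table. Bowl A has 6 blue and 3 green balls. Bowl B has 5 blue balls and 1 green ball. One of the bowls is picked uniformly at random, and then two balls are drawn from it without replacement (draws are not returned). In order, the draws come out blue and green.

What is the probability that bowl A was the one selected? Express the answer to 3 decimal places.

Under each hypothesis, the probability of the observed sequence is: P(data | bowl A) = (6/9)(3/8) = 1/4; P(data | bowl B) = (5/6)(1/5) = 1/6.
Weighting by the prior gives 1/2 · 1/4 = 1/8, 1/2 · 1/6 = 1/12; these sum to 5/24.
Hence P(bowl A | data) = (1/8) / (5/24) = 3/5.

0.600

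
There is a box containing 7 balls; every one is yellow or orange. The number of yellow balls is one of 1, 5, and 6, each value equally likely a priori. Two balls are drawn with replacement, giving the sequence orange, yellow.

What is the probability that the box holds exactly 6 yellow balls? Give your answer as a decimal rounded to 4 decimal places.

The likelihood of the observed sequence under each hypothesis: P(data | r = 1) = (6/7)(1/7) = 6/49; P(data | r = 5) = (2/7)(5/7) = 10/49; P(data | r = 6) = (1/7)(6/7) = 6/49.
The prior-weighted likelihoods are 1/3 · 6/49 = 2/49, 1/3 · 10/49 = 10/147, 1/3 · 6/49 = 2/49; these sum to 22/147.
By Bayes' rule, P(r = 6 | data) = (2/49) / (22/147) = 3/11.

0.2727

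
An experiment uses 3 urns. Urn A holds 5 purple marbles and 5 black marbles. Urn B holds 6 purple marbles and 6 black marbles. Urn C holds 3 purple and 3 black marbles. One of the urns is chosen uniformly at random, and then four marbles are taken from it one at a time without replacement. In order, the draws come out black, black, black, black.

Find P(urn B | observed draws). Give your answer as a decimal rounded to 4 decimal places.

0.5600

Under each hypothesis, the probability of the observed sequence is: P(data | urn A) = (5/10)(4/9)(3/8)(2/7) = 0.02381; P(data | urn B) = (6/12)(5/11)(4/10)(3/9) = 0.030303; P(data | urn C) = (3/6)(2/5)(1/4)(0/3) = 0.
Multiplying each by its prior: 1/3 · 0.02381 = 0.0079365, 1/3 · 0.030303 = 0.010101, 1/3 · 0 = 0; summing to 0.018038.
Therefore the posterior P(urn B | data) = (0.010101) / (0.018038) = 0.56.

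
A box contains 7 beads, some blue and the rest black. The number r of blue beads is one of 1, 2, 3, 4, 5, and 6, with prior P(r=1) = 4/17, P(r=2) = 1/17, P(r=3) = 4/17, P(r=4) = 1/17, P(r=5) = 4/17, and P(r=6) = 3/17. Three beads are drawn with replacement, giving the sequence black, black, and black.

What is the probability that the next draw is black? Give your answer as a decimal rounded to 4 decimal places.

Compute the likelihood of the observed sequence for each case: P(data | r = 1) = (6/7)(6/7)(6/7) = 0.62974; P(data | r = 2) = (5/7)(5/7)(5/7) = 0.36443; P(data | r = 3) = (4/7)(4/7)(4/7) = 0.18659; P(data | r = 4) = (3/7)(3/7)(3/7) = 0.078717; P(data | r = 5) = (2/7)(2/7)(2/7) = 0.023324; P(data | r = 6) = (1/7)(1/7)(1/7) = 0.0029155.
Multiplying each by its prior: 4/17 · 0.62974 = 0.14817, 1/17 · 0.36443 = 0.021437, 4/17 · 0.18659 = 0.043903, 1/17 · 0.078717 = 0.0046304, 4/17 · 0.023324 = 0.0054879, 3/17 · 0.0029155 = 0.00051449; these sum to 0.22415.
Dividing through by the total gives posterior P(r = 1 | data) = 0.66106, P(r = 2 | data) = 0.095639, P(r = 3 | data) = 0.19587, P(r = 4 | data) = 0.020658, P(r = 5 | data) = 0.024484, P(r = 6 | data) = 0.0022953.
Averaging over the posterior, P(black next | data) = (6/7)(0.66106) + (5/7)(0.095639) + (4/7)(0.19587) + (3/7)(0.020658) + (2/7)(0.024484) + (1/7)(0.0022953) = 0.76303.

0.7630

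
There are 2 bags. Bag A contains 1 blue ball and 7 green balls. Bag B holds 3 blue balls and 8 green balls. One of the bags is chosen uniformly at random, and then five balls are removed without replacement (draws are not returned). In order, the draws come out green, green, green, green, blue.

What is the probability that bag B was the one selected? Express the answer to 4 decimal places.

0.4211

For each hypothesis, P(data | H) works out to: P(data | bag A) = (7/8)(6/7)(5/6)(4/5)(1/4) = 1/8; P(data | bag B) = (8/11)(7/10)(6/9)(5/8)(3/7) = 1/11.
Multiplying each by its prior: 1/2 · 1/8 = 1/16, 1/2 · 1/11 = 1/22; with total 19/176.
By Bayes' rule, P(bag B | data) = (1/22) / (19/176) = 8/19.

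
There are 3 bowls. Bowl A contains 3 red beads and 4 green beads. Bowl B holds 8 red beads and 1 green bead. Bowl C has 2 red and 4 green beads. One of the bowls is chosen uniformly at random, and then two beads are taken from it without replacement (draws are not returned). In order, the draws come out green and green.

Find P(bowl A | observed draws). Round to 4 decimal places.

0.4167

For each hypothesis, P(data | H) works out to: P(data | bowl A) = (4/7)(3/6) = 2/7; P(data | bowl B) = (1/9)(0/8) = 0; P(data | bowl C) = (4/6)(3/5) = 2/5.
Weighting by the prior gives 1/3 · 2/7 = 2/21, 1/3 · 0 = 0, 1/3 · 2/5 = 2/15; with total 8/35.
Therefore the posterior P(bowl A | data) = (2/21) / (8/35) = 5/12.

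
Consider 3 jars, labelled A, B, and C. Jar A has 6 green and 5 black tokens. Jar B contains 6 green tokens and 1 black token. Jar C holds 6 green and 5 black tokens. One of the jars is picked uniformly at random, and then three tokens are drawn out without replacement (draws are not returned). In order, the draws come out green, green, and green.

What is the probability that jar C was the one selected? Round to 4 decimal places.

Under each hypothesis, the probability of the observed sequence is: P(data | jar A) = (6/11)(5/10)(4/9) = 4/33; P(data | jar B) = (6/7)(5/6)(4/5) = 4/7; P(data | jar C) = (6/11)(5/10)(4/9) = 4/33.
The prior-weighted likelihoods are 1/3 · 4/33 = 4/99, 1/3 · 4/7 = 4/21, 1/3 · 4/33 = 4/99; summing to 188/693.
Hence P(jar C | data) = (4/99) / (188/693) = 7/47.

0.1489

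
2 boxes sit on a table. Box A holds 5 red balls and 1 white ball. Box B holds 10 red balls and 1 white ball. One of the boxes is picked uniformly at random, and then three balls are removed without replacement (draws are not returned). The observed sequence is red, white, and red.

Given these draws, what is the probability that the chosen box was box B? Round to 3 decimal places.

For each hypothesis, P(data | H) works out to: P(data | box A) = (5/6)(1/5)(4/4) = 1/6; P(data | box B) = (10/11)(1/10)(9/9) = 1/11.
The prior-weighted likelihoods are 1/2 · 1/6 = 1/12, 1/2 · 1/11 = 1/22; summing to 17/132.
Therefore the posterior P(box B | data) = (1/22) / (17/132) = 6/17.

0.353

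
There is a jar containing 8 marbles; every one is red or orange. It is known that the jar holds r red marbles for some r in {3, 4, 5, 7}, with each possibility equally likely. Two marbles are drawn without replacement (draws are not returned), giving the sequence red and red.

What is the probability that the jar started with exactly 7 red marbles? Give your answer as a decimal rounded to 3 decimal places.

For each hypothesis, P(data | H) works out to: P(data | r = 3) = (3/8)(2/7) = 3/28; P(data | r = 4) = (4/8)(3/7) = 3/14; P(data | r = 5) = (5/8)(4/7) = 5/14; P(data | r = 7) = (7/8)(6/7) = 3/4.
The prior-weighted likelihoods are 1/4 · 3/28 = 3/112, 1/4 · 3/14 = 3/56, 1/4 · 5/14 = 5/56, 1/4 · 3/4 = 3/16; summing to 5/14.
So P(r = 7 | data) = (3/16) / (5/14) = 21/40.

0.525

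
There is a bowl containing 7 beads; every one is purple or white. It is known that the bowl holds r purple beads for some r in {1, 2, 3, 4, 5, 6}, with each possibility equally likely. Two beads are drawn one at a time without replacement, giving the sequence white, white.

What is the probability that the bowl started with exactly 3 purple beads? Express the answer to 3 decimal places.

0.171

Under each hypothesis, the probability of the observed sequence is: P(data | r = 1) = (6/7)(5/6) = 5/7; P(data | r = 2) = (5/7)(4/6) = 10/21; P(data | r = 3) = (4/7)(3/6) = 2/7; P(data | r = 4) = (3/7)(2/6) = 1/7; P(data | r = 5) = (2/7)(1/6) = 1/21; P(data | r = 6) = (1/7)(0/6) = 0.
Weighting by the prior gives 1/6 · 5/7 = 5/42, 1/6 · 10/21 = 5/63, 1/6 · 2/7 = 1/21, 1/6 · 1/7 = 1/42, 1/6 · 1/21 = 1/126, 1/6 · 0 = 0; with total 5/18.
So P(r = 3 | data) = (1/21) / (5/18) = 6/35.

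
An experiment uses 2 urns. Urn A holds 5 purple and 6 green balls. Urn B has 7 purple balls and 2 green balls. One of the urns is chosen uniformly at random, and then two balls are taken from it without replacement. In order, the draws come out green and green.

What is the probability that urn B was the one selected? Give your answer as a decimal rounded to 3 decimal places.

0.092

The likelihood of the observed sequence under each hypothesis: P(data | urn A) = (6/11)(5/10) = 3/11; P(data | urn B) = (2/9)(1/8) = 1/36.
Multiplying each by its prior: 1/2 · 3/11 = 3/22, 1/2 · 1/36 = 1/72; summing to 119/792.
Hence P(urn B | data) = (1/72) / (119/792) = 11/119.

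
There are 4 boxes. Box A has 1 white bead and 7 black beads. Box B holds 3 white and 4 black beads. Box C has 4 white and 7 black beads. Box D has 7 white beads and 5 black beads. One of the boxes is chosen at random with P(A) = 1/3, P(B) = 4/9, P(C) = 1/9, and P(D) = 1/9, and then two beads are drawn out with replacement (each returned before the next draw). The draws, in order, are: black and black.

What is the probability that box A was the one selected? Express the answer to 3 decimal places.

0.549

For each hypothesis, P(data | H) works out to: P(data | box A) = (7/8)(7/8) = 0.76562; P(data | box B) = (4/7)(4/7) = 0.32653; P(data | box C) = (7/11)(7/11) = 0.40496; P(data | box D) = (5/12)(5/12) = 0.17361.
Multiplying each by its prior: 1/3 · 0.76562 = 0.25521, 4/9 · 0.32653 = 0.14512, 1/9 · 0.40496 = 0.044995, 1/9 · 0.17361 = 0.01929; with total 0.46462.
Hence P(box A | data) = (0.25521) / (0.46462) = 0.54929.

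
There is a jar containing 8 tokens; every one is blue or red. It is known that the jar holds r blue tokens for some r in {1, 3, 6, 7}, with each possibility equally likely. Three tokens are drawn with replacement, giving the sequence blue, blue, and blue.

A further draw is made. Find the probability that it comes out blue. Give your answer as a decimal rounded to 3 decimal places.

For each hypothesis, P(data | H) works out to: P(data | r = 1) = (1/8)(1/8)(1/8) = 0.0019531; P(data | r = 3) = (3/8)(3/8)(3/8) = 0.052734; P(data | r = 6) = (6/8)(6/8)(6/8) = 0.42188; P(data | r = 7) = (7/8)(7/8)(7/8) = 0.66992.
Multiplying each by its prior: 1/4 · 0.0019531 = 0.00048828, 1/4 · 0.052734 = 0.013184, 1/4 · 0.42188 = 0.10547, 1/4 · 0.66992 = 0.16748; with total 0.28662.
The posterior is then P(r = 1 | data) = 0.0017036, P(r = 3 | data) = 0.045997, P(r = 6 | data) = 0.36797, P(r = 7 | data) = 0.58433.
So P(blue next | data) = Σ P(blue next | H) P(H | data) = (1/8)(0.0017036) + (3/8)(0.045997) + (3/4)(0.36797) + (7/8)(0.58433) = 0.80473.

0.805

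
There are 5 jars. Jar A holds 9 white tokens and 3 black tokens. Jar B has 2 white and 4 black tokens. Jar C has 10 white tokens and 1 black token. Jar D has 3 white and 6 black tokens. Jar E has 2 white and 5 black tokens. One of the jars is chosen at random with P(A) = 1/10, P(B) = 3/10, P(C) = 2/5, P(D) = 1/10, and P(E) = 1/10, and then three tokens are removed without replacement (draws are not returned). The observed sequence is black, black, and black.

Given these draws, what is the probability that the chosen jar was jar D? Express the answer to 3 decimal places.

Compute the likelihood of the observed sequence for each case: P(data | jar A) = (3/12)(2/11)(1/10) = 0.0045455; P(data | jar B) = (4/6)(3/5)(2/4) = 0.2; P(data | jar C) = (1/11)(0/10) = 0; P(data | jar D) = (6/9)(5/8)(4/7) = 0.2381; P(data | jar E) = (5/7)(4/6)(3/5) = 0.28571.
Multiplying each by its prior: 1/10 · 0.0045455 = 0.00045455, 3/10 · 0.2 = 0.06, 2/5 · 0 = 0, 1/10 · 0.2381 = 0.02381, 1/10 · 0.28571 = 0.028571; these sum to 0.11284.
Therefore the posterior P(jar D | data) = (0.02381) / (0.11284) = 0.21101.

0.211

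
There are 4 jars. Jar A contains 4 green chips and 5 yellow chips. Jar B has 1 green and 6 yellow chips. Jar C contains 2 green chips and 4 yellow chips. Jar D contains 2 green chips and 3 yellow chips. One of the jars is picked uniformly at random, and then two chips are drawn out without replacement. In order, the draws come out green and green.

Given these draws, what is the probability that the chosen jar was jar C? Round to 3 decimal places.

For each hypothesis, P(data | H) works out to: P(data | jar A) = (4/9)(3/8) = 1/6; P(data | jar B) = (1/7)(0/6) = 0; P(data | jar C) = (2/6)(1/5) = 1/15; P(data | jar D) = (2/5)(1/4) = 1/10.
Multiplying each by its prior: 1/4 · 1/6 = 1/24, 1/4 · 0 = 0, 1/4 · 1/15 = 1/60, 1/4 · 1/10 = 1/40; with total 1/12.
Hence P(jar C | data) = (1/60) / (1/12) = 1/5.

0.200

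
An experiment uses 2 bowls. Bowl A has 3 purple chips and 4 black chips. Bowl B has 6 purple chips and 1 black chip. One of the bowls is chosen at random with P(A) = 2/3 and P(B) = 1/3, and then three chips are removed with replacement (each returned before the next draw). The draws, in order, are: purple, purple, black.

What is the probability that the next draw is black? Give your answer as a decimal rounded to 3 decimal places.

The likelihood of the observed sequence under each hypothesis: P(data | bowl A) = (3/7)(3/7)(4/7) = 36/343; P(data | bowl B) = (6/7)(6/7)(1/7) = 36/343.
The prior-weighted likelihoods are 2/3 · 36/343 = 24/343, 1/3 · 36/343 = 12/343; with total 36/343.
Normalising, the posterior is P(bowl A | data) = 2/3, P(bowl B | data) = 1/3.
So P(black next | data) = Σ P(black next | H) P(H | data) = (4/7)(2/3) + (1/7)(1/3) = 3/7.

0.429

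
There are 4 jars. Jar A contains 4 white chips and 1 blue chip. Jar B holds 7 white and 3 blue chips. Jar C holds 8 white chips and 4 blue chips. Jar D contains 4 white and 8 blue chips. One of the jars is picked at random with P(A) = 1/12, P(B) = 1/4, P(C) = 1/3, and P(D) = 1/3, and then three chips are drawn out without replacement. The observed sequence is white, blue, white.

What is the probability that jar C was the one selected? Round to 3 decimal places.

The likelihood of the observed sequence under each hypothesis: P(data | jar A) = (4/5)(1/4)(3/3) = 0.2; P(data | jar B) = (7/10)(3/9)(6/8) = 0.175; P(data | jar C) = (8/12)(4/11)(7/10) = 0.1697; P(data | jar D) = (4/12)(8/11)(3/10) = 0.072727.
Weighting by the prior gives 1/12 · 0.2 = 0.016667, 1/4 · 0.175 = 0.04375, 1/3 · 0.1697 = 0.056566, 1/3 · 0.072727 = 0.024242; these sum to 0.14122.
Therefore the posterior P(jar C | data) = (0.056566) / (0.14122) = 0.40054.

0.401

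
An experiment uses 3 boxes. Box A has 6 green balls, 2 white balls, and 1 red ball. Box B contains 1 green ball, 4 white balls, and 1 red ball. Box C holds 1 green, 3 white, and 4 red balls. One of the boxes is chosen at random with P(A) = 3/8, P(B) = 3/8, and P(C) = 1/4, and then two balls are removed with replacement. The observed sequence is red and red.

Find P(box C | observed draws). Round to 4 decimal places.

For each hypothesis, P(data | H) works out to: P(data | box A) = (1/9)(1/9) = 1/81; P(data | box B) = (1/6)(1/6) = 1/36; P(data | box C) = (4/8)(4/8) = 1/4.
Weighting by the prior gives 3/8 · 1/81 = 1/216, 3/8 · 1/36 = 1/96, 1/4 · 1/4 = 1/16; with total 67/864.
Therefore the posterior P(box C | data) = (1/16) / (67/864) = 54/67.

0.8060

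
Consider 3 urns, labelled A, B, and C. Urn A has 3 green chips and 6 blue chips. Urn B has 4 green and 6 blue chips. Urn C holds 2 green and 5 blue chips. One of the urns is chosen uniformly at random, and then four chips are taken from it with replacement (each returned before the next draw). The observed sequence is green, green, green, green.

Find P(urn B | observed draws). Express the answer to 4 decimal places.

0.5739

Compute the likelihood of the observed sequence for each case: P(data | urn A) = (3/9)(3/9)(3/9)(3/9) = 0.012346; P(data | urn B) = (4/10)(4/10)(4/10)(4/10) = 0.0256; P(data | urn C) = (2/7)(2/7)(2/7)(2/7) = 0.0066639.
Weighting by the prior gives 1/3 · 0.012346 = 0.0041152, 1/3 · 0.0256 = 0.0085333, 1/3 · 0.0066639 = 0.0022213; summing to 0.01487.
Hence P(urn B | data) = (0.0085333) / (0.01487) = 0.57387.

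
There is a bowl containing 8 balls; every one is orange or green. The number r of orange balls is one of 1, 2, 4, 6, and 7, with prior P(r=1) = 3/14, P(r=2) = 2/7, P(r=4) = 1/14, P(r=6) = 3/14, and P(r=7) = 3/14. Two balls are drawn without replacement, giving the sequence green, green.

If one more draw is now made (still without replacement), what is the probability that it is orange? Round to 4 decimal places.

The likelihood of the observed sequence under each hypothesis: P(data | r = 1) = (7/8)(6/7) = 3/4; P(data | r = 2) = (6/8)(5/7) = 15/28; P(data | r = 4) = (4/8)(3/7) = 3/14; P(data | r = 6) = (2/8)(1/7) = 1/28; P(data | r = 7) = (1/8)(0/7) = 0.
The prior-weighted likelihoods are 3/14 · 3/4 = 9/56, 2/7 · 15/28 = 15/98, 1/14 · 3/14 = 3/196, 3/14 · 1/28 = 3/392, 3/14 · 0 = 0; with total 33/98.
Dividing through by the total gives posterior P(r = 1 | data) = 21/44, P(r = 2 | data) = 5/11, P(r = 4 | data) = 1/22, P(r = 6 | data) = 1/44, P(r = 7 | data) = 0.
So P(orange next | data) = Σ P(orange next | H) P(H | data) = (1/6)(21/44) + (1/3)(5/11) + (2/3)(1/22) + (1)(1/44) = 25/88.

0.2841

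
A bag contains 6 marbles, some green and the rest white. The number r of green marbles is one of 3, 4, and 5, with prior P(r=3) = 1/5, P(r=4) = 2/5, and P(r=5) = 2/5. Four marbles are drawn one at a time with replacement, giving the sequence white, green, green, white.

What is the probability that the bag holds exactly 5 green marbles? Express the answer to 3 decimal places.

0.193

Under each hypothesis, the probability of the observed sequence is: P(data | r = 3) = (3/6)(3/6)(3/6)(3/6) = 0.0625; P(data | r = 4) = (2/6)(4/6)(4/6)(2/6) = 0.049383; P(data | r = 5) = (1/6)(5/6)(5/6)(1/6) = 0.01929.
Multiplying each by its prior: 1/5 · 0.0625 = 0.0125, 2/5 · 0.049383 = 0.019753, 2/5 · 0.01929 = 0.007716; summing to 0.039969.
Therefore the posterior P(r = 5 | data) = (0.007716) / (0.039969) = 0.19305.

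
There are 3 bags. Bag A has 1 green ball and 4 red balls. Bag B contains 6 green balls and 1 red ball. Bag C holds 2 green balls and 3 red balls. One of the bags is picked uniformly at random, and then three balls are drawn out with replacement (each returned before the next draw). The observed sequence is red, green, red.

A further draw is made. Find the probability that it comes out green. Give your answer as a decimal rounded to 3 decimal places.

0.339

The likelihood of the observed sequence under each hypothesis: P(data | bag A) = (4/5)(1/5)(4/5) = 0.128; P(data | bag B) = (1/7)(6/7)(1/7) = 0.017493; P(data | bag C) = (3/5)(2/5)(3/5) = 0.144.
Weighting by the prior gives 1/3 · 0.128 = 0.042667, 1/3 · 0.017493 = 0.0058309, 1/3 · 0.144 = 0.048; these sum to 0.096498.
Normalising, the posterior is P(bag A | data) = 0.44215, P(bag B | data) = 0.060425, P(bag C | data) = 0.49742.
So P(green next | data) = Σ P(green next | H) P(H | data) = (1/5)(0.44215) + (6/7)(0.060425) + (2/5)(0.49742) = 0.33919.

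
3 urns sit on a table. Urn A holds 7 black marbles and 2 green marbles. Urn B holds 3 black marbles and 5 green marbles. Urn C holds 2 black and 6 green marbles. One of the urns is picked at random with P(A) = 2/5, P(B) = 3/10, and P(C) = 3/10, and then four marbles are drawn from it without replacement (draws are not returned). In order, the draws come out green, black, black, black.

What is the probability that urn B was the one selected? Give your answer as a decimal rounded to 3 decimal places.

0.088

Under each hypothesis, the probability of the observed sequence is: P(data | urn A) = (2/9)(7/8)(6/7)(5/6) = 0.13889; P(data | urn B) = (5/8)(3/7)(2/6)(1/5) = 0.017857; P(data | urn C) = (6/8)(2/7)(1/6)(0/5) = 0.
The prior-weighted likelihoods are 2/5 · 0.13889 = 0.055556, 3/10 · 0.017857 = 0.0053571, 3/10 · 0 = 0; summing to 0.060913.
So P(urn B | data) = (0.0053571) / (0.060913) = 0.087948.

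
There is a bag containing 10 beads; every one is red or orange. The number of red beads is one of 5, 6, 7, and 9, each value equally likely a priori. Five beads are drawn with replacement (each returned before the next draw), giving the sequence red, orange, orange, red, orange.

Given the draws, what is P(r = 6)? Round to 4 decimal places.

0.3372

Compute the likelihood of the observed sequence for each case: P(data | r = 5) = (5/10)(5/10)(5/10)(5/10)(5/10) = 0.03125; P(data | r = 6) = (6/10)(4/10)(4/10)(6/10)(4/10) = 0.02304; P(data | r = 7) = (7/10)(3/10)(3/10)(7/10)(3/10) = 0.01323; P(data | r = 9) = (9/10)(1/10)(1/10)(9/10)(1/10) = 0.00081.
Multiplying each by its prior: 1/4 · 0.03125 = 0.0078125, 1/4 · 0.02304 = 0.00576, 1/4 · 0.01323 = 0.0033075, 1/4 · 0.00081 = 0.0002025; with total 0.017083.
Hence P(r = 6 | data) = (0.00576) / (0.017083) = 0.33719.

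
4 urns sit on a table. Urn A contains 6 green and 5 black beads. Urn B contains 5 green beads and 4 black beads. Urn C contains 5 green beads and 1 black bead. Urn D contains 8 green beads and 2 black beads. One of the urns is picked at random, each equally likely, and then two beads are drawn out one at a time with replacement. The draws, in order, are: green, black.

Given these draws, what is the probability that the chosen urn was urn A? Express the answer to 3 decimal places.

0.312

The likelihood of the observed sequence under each hypothesis: P(data | urn A) = (6/11)(5/11) = 0.24793; P(data | urn B) = (5/9)(4/9) = 0.24691; P(data | urn C) = (5/6)(1/6) = 0.13889; P(data | urn D) = (8/10)(2/10) = 0.16.
Multiplying each by its prior: 1/4 · 0.24793 = 0.061983, 1/4 · 0.24691 = 0.061728, 1/4 · 0.13889 = 0.034722, 1/4 · 0.16 = 0.04; these sum to 0.19843.
Hence P(urn A | data) = (0.061983) / (0.19843) = 0.31236.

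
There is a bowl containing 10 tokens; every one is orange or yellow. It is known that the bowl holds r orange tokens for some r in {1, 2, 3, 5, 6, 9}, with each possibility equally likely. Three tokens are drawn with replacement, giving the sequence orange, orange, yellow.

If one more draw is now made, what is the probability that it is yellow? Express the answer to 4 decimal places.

0.4537

For each hypothesis, P(data | H) works out to: P(data | r = 1) = (1/10)(1/10)(9/10) = 0.009; P(data | r = 2) = (2/10)(2/10)(8/10) = 0.032; P(data | r = 3) = (3/10)(3/10)(7/10) = 0.063; P(data | r = 5) = (5/10)(5/10)(5/10) = 0.125; P(data | r = 6) = (6/10)(6/10)(4/10) = 0.144; P(data | r = 9) = (9/10)(9/10)(1/10) = 0.081.
Weighting by the prior gives 1/6 · 0.009 = 0.0015, 1/6 · 0.032 = 0.0053333, 1/6 · 0.063 = 0.0105, 1/6 · 0.125 = 0.020833, 1/6 · 0.144 = 0.024, 1/6 · 0.081 = 0.0135; with total 0.075667.
Normalising, the posterior is P(r = 1 | data) = 0.019824, P(r = 2 | data) = 0.070485, P(r = 3 | data) = 0.13877, P(r = 5 | data) = 0.27533, P(r = 6 | data) = 0.31718, P(r = 9 | data) = 0.17841.
So P(yellow next | data) = Σ P(yellow next | H) P(H | data) = (9/10)(0.019824) + (4/5)(0.070485) + (7/10)(0.13877) + (1/2)(0.27533) + (2/5)(0.31718) + (1/10)(0.17841) = 0.45374.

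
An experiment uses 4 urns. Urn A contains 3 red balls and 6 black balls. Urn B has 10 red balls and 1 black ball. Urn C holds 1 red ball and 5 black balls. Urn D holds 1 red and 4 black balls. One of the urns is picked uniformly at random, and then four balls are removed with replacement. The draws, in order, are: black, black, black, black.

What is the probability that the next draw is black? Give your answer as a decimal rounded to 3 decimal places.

The likelihood of the observed sequence under each hypothesis: P(data | urn A) = (6/9)(6/9)(6/9)(6/9) = 0.19753; P(data | urn B) = (1/11)(1/11)(1/11)(1/11) = 6.8301e-05; P(data | urn C) = (5/6)(5/6)(5/6)(5/6) = 0.48225; P(data | urn D) = (4/5)(4/5)(4/5)(4/5) = 0.4096.
Multiplying each by its prior: 1/4 · 0.19753 = 0.049383, 1/4 · 6.8301e-05 = 1.7075e-05, 1/4 · 0.48225 = 0.12056, 1/4 · 0.4096 = 0.1024; these sum to 0.27236.
Dividing through by the total gives posterior P(urn A | data) = 0.18131, P(urn B | data) = 6.2693e-05, P(urn C | data) = 0.44266, P(urn D | data) = 0.37597.
The predictive probability is P(black next | data) = (2/3)(0.18131) + (1/11)(6.2693e-05) + (5/6)(0.44266) + (4/5)(0.37597) = 0.79054.

0.791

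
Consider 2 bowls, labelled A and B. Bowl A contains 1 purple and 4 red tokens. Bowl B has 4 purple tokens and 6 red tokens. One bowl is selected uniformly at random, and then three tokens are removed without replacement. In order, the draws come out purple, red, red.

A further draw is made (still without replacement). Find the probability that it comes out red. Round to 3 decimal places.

0.805

For each hypothesis, P(data | H) works out to: P(data | bowl A) = (1/5)(4/4)(3/3) = 1/5; P(data | bowl B) = (4/10)(6/9)(5/8) = 1/6.
The prior-weighted likelihoods are 1/2 · 1/5 = 1/10, 1/2 · 1/6 = 1/12; summing to 11/60.
Dividing through by the total gives posterior P(bowl A | data) = 6/11, P(bowl B | data) = 5/11.
Averaging over the posterior, P(red next | data) = (1)(6/11) + (4/7)(5/11) = 62/77.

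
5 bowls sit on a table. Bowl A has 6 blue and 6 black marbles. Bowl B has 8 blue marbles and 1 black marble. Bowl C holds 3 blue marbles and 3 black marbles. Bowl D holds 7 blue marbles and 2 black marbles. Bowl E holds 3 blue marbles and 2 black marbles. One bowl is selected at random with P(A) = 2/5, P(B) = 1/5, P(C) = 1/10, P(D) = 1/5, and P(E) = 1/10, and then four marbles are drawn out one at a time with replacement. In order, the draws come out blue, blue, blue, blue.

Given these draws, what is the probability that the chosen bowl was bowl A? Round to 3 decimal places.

Under each hypothesis, the probability of the observed sequence is: P(data | bowl A) = (6/12)(6/12)(6/12)(6/12) = 0.0625; P(data | bowl B) = (8/9)(8/9)(8/9)(8/9) = 0.6243; P(data | bowl C) = (3/6)(3/6)(3/6)(3/6) = 0.0625; P(data | bowl D) = (7/9)(7/9)(7/9)(7/9) = 0.36595; P(data | bowl E) = (3/5)(3/5)(3/5)(3/5) = 0.1296.
Weighting by the prior gives 2/5 · 0.0625 = 0.025, 1/5 · 0.6243 = 0.12486, 1/10 · 0.0625 = 0.00625, 1/5 · 0.36595 = 0.07319, 1/10 · 0.1296 = 0.01296; with total 0.24226.
So P(bowl A | data) = (0.025) / (0.24226) = 0.1032.

0.103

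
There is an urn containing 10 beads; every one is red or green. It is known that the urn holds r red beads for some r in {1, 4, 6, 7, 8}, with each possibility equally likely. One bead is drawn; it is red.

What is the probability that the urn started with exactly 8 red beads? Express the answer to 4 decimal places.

0.3077

Compute the likelihood of this draw for each case: P(data | r = 1) = (1/10) = 1/10; P(data | r = 4) = (4/10) = 2/5; P(data | r = 6) = (6/10) = 3/5; P(data | r = 7) = (7/10) = 7/10; P(data | r = 8) = (8/10) = 4/5.
Weighting by the prior gives 1/5 · 1/10 = 1/50, 1/5 · 2/5 = 2/25, 1/5 · 3/5 = 3/25, 1/5 · 7/10 = 7/50, 1/5 · 4/5 = 4/25; these sum to 13/25.
So P(r = 8 | data) = (4/25) / (13/25) = 4/13.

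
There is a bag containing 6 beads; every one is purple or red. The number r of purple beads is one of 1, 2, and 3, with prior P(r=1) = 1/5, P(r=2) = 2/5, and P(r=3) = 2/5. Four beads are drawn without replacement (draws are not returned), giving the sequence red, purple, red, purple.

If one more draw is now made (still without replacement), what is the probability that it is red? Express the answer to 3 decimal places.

The likelihood of the observed sequence under each hypothesis: P(data | r = 1) = (5/6)(1/5)(4/4)(0/3) = 0; P(data | r = 2) = (4/6)(2/5)(3/4)(1/3) = 1/15; P(data | r = 3) = (3/6)(3/5)(2/4)(2/3) = 1/10.
Weighting by the prior gives 1/5 · 0 = 0, 2/5 · 1/15 = 2/75, 2/5 · 1/10 = 1/25; with total 1/15.
The posterior is then P(r = 1 | data) = 0, P(r = 2 | data) = 2/5, P(r = 3 | data) = 3/5.
The predictive probability is P(red next | data) = (1)(2/5) + (1/2)(3/5) = 7/10.

0.700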